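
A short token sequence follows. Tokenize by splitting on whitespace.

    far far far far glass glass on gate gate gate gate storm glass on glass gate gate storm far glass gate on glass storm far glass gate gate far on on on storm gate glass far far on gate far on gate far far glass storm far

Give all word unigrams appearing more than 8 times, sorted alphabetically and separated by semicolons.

far; gate; glass

Unigram counts meeting the condition (more than 8 times):
  far: 13
  gate: 12
  glass: 9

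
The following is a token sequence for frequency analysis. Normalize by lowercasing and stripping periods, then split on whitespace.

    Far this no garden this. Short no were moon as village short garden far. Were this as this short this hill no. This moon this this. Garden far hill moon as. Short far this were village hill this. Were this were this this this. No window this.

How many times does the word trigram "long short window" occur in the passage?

Scanning the 45 overlapping trigram windows for "long short window":
  (none found)

0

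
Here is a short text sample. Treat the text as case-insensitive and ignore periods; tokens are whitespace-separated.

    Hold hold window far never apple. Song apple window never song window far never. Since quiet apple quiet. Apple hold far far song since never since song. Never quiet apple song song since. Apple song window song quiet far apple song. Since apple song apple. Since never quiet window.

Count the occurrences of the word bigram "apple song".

Scanning the 48 overlapping bigram windows for "apple song":
  position 6–7: apple song
  position 30–31: apple song
  position 34–35: apple song
  position 40–41: apple song
  position 43–44: apple song

5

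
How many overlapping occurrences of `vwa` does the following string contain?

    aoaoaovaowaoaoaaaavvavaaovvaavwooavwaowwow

Sliding a length-3 window over the 42 characters (40 positions):
  position 35–37: vwa

1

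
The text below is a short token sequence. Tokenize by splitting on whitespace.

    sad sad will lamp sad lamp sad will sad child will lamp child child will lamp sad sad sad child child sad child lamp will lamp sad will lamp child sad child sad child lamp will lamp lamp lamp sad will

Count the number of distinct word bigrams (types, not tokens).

14

41 tokens → 40 bigram windows in total.
Repeated bigrams (each contributes count−1 duplicates):
  will lamp: 6
  lamp sad: 5
  sad child: 5
  sad will: 4
  child sad: 3
  sad sad: 3
  child child: 2
  child lamp: 2
  … (4 more repeated)
26 duplicate windows → 40 − 26 = 14 distinct.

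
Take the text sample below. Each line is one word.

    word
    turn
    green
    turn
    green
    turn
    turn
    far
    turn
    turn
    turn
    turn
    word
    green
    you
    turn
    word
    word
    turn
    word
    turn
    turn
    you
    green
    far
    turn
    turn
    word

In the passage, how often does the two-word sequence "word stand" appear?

Scanning the 27 overlapping bigram windows for "word stand":
  (none found)

0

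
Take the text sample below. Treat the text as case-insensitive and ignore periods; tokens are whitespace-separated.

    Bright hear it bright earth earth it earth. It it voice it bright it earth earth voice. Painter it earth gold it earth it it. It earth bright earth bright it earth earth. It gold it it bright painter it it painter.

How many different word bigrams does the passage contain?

42 tokens → 41 bigram windows in total.
Repeated bigrams (each contributes count−1 duplicates):
  it earth: 6
  it it: 5
  earth it: 4
  earth earth: 3
  it bright: 3
  bright earth: 2
  bright it: 2
  earth bright: 2
  … (2 more repeated)
21 duplicate windows → 41 − 21 = 20 distinct.

20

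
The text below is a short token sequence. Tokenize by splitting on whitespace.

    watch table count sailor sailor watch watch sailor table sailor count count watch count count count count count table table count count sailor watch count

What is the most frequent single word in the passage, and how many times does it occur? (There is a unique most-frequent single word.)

"count", 11 times

Unigram frequencies (highest first):
  count: 11
  watch: 5
  sailor: 5
  table: 4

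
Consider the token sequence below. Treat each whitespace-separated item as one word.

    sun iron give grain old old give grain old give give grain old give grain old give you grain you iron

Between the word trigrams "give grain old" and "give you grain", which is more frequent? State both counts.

"give grain old": 4 occurrences
"give you grain": 1 occurrence

"give grain old" (4 vs 1)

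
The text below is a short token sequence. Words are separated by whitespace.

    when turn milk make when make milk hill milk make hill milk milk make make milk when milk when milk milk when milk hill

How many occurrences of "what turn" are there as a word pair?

0

Scanning the 23 overlapping bigram windows for "what turn":
  (none found)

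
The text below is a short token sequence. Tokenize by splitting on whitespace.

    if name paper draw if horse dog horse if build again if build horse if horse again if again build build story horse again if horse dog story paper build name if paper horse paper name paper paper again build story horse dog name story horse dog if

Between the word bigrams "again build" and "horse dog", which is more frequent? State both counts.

"again build": 2 occurrences
"horse dog": 4 occurrences

"horse dog" (4 vs 2)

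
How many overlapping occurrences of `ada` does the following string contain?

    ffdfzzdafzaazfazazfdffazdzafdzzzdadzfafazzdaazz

Sliding a length-3 window over the 47 characters (45 positions):
  (no match at any position)

0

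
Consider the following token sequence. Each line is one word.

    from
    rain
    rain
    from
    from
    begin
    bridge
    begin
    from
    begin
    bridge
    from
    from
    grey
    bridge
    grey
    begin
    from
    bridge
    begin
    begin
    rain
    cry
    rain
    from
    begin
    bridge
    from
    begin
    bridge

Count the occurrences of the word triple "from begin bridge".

Scanning the 28 overlapping trigram windows for "from begin bridge":
  position 5–7: from begin bridge
  position 9–11: from begin bridge
  position 25–27: from begin bridge
  position 28–30: from begin bridge

4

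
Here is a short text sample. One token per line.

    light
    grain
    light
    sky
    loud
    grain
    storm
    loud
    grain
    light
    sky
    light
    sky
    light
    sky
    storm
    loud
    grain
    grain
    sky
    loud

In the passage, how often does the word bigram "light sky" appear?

4

Scanning the 20 overlapping bigram windows for "light sky":
  position 3–4: light sky
  position 10–11: light sky
  position 12–13: light sky
  position 14–15: light sky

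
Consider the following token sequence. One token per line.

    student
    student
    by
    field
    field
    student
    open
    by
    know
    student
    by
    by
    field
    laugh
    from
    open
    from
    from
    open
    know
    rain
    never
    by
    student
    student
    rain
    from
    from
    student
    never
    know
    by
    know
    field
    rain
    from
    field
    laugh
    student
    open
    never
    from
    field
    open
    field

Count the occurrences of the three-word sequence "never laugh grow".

Scanning the 43 overlapping trigram windows for "never laugh grow":
  (none found)

0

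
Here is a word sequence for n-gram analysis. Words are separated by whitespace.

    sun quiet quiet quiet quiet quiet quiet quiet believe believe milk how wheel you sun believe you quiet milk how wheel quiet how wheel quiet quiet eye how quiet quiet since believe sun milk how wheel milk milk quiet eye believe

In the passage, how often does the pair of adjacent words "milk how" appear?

Scanning the 40 overlapping bigram windows for "milk how":
  position 11–12: milk how
  position 19–20: milk how
  position 34–35: milk how

3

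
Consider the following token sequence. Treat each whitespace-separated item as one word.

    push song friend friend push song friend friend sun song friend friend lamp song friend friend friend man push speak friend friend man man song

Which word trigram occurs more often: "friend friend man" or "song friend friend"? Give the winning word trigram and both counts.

"friend friend man": 2 occurrences
"song friend friend": 4 occurrences

"song friend friend" (4 vs 2)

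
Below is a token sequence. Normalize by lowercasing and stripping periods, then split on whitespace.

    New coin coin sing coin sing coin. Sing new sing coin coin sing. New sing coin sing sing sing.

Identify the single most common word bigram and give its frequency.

Bigram frequencies (highest first):
  coin sing: 5
  sing coin: 4
  coin coin: 2
  sing new: 2
  new sing: 2
  sing sing: 2
  … (1 more, each ≤ 1)

"coin sing", 5 times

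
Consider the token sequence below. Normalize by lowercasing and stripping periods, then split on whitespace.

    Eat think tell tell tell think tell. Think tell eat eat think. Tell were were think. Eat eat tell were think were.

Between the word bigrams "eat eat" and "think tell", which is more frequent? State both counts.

"eat eat": 2 occurrences
"think tell": 4 occurrences

"think tell" (4 vs 2)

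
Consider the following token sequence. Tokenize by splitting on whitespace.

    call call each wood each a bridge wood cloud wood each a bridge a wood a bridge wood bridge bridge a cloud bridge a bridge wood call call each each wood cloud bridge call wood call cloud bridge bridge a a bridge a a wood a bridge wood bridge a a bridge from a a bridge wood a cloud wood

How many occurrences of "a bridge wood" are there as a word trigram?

5

Scanning the 58 overlapping trigram windows for "a bridge wood":
  position 6–8: a bridge wood
  position 16–18: a bridge wood
  position 24–26: a bridge wood
  position 46–48: a bridge wood
  position 55–57: a bridge wood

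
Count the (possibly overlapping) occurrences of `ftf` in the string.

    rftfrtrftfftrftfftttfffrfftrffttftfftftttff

5

Sliding a length-3 window over the 43 characters (41 positions):
  position 2–4: ftf
  position 8–10: ftf
  position 14–16: ftf
  position 33–35: ftf
  position 36–38: ftf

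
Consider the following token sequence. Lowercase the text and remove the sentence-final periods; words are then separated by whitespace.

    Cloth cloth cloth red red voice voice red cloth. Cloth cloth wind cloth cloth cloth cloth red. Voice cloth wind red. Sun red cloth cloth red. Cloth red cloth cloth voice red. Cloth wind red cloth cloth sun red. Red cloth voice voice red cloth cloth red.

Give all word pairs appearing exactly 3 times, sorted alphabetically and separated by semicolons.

cloth wind; voice red

Bigram counts meeting the condition (exactly 3 times):
  cloth wind: 3
  voice red: 3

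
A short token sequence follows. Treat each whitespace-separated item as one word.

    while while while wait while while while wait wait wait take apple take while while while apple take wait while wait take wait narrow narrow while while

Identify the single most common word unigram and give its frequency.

Unigram frequencies (highest first):
  while: 12
  wait: 7
  take: 4
  apple: 2
  narrow: 2

"while", 12 times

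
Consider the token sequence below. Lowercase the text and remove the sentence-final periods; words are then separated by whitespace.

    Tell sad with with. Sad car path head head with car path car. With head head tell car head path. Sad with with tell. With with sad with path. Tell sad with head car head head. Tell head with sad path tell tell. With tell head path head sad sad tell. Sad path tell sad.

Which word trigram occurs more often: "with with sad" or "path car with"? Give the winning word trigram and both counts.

"with with sad": 2 occurrences
"path car with": 1 occurrence

"with with sad" (2 vs 1)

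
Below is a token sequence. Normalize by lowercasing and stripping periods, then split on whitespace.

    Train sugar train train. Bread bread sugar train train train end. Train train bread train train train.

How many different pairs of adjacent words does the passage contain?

17 tokens → 16 bigram windows in total.
Repeated bigrams (each contributes count−1 duplicates):
  train train: 6
  sugar train: 2
  train bread: 2
7 duplicate windows → 16 − 7 = 9 distinct.

9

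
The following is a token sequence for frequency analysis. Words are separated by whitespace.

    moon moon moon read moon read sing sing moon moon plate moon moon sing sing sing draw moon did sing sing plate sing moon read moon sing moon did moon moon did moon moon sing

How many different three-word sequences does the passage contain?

35 tokens → 33 trigram windows in total.
Repeated trigrams (each contributes count−1 duplicates):
  did moon moon: 2
  moon did moon: 2
  moon moon sing: 2
  moon read moon: 2
4 duplicate windows → 33 − 4 = 29 distinct.

29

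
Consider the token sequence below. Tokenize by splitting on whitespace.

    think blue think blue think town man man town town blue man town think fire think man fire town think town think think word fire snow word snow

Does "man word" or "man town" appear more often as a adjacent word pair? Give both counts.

"man word": 0 occurrences
"man town": 2 occurrences

"man town" (2 vs 0)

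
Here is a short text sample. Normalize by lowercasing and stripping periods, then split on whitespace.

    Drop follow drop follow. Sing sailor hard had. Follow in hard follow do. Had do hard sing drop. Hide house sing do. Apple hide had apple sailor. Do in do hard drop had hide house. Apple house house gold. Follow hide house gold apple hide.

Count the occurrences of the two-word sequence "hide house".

3

Scanning the 44 overlapping bigram windows for "hide house":
  position 19–20: hide house
  position 34–35: hide house
  position 41–42: hide house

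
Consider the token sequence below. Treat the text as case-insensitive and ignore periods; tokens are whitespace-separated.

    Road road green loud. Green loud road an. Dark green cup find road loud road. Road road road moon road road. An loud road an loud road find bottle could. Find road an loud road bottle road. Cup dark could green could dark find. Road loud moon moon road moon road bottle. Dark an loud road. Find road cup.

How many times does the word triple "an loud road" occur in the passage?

Scanning the 57 overlapping trigram windows for "an loud road":
  position 22–24: an loud road
  position 25–27: an loud road
  position 33–35: an loud road
  position 54–56: an loud road

4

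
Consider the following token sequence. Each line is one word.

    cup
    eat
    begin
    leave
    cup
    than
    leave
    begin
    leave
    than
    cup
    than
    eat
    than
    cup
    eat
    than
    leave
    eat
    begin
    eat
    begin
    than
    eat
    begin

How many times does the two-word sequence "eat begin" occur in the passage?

Scanning the 24 overlapping bigram windows for "eat begin":
  position 2–3: eat begin
  position 19–20: eat begin
  position 21–22: eat begin
  position 24–25: eat begin

4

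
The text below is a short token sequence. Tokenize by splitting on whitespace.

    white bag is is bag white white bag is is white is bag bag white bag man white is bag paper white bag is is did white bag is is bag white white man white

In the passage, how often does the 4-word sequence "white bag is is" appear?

Scanning the 32 overlapping 4-gram windows for "white bag is is":
  position 1–4: white bag is is
  position 7–10: white bag is is
  position 22–25: white bag is is
  position 27–30: white bag is is

4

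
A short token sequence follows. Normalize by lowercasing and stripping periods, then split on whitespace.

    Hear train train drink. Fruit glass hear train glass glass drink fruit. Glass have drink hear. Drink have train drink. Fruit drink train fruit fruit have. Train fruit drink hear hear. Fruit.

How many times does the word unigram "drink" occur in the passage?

Scanning the 32 tokens for "drink":
  position 4: drink
  position 11: drink
  position 15: drink
  position 17: drink
  position 20: drink
  position 22: drink
  position 29: drink

7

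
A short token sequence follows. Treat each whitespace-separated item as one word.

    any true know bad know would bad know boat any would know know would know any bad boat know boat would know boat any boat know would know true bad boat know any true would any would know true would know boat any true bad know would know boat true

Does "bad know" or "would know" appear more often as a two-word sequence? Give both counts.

"bad know": 3 occurrences
"would know": 7 occurrences

"would know" (7 vs 3)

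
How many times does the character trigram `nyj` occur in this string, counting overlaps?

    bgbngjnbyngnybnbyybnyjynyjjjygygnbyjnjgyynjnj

Sliding a length-3 window over the 45 characters (43 positions):
  position 20–22: nyj
  position 24–26: nyj

2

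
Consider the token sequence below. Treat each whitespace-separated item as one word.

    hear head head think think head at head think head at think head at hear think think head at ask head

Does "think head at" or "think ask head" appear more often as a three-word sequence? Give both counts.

"think head at": 4 occurrences
"think ask head": 0 occurrences

"think head at" (4 vs 0)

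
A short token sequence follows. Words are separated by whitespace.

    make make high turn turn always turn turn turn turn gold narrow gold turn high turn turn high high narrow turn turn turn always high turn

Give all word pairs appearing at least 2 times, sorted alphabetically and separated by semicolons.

high turn; turn always; turn high; turn turn

Bigram counts meeting the condition (at least 2 times):
  high turn: 3
  turn always: 2
  turn high: 2
  turn turn: 7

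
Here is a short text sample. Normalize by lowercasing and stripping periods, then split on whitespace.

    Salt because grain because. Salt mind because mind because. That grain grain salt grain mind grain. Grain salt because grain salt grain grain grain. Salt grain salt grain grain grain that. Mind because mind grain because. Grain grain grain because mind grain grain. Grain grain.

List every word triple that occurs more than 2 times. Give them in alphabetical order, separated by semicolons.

grain grain grain; grain grain salt; grain salt grain

Trigram counts meeting the condition (more than 2 times):
  grain grain grain: 5
  grain grain salt: 3
  grain salt grain: 4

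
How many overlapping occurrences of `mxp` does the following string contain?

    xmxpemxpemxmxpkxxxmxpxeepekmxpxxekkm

5

Sliding a length-3 window over the 36 characters (34 positions):
  position 2–4: mxp
  position 6–8: mxp
  position 12–14: mxp
  position 19–21: mxp
  position 28–30: mxp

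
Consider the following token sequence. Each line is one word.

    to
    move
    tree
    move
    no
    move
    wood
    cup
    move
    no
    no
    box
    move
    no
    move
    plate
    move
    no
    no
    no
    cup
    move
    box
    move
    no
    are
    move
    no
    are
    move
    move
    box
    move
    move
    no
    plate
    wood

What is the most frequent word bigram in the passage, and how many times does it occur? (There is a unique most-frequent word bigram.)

Bigram frequencies (highest first):
  move no: 7
  no no: 3
  box move: 3
  no move: 2
  cup move: 2
  move box: 2
  … (14 more, each ≤ 2)

"move no", 7 times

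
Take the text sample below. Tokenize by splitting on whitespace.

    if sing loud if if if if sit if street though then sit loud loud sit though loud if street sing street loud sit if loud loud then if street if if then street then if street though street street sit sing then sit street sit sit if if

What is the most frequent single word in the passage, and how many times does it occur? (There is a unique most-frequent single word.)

Unigram frequencies (highest first):
  if: 14
  street: 9
  sit: 8
  loud: 7
  then: 5
  sing: 3
  … (1 more, each ≤ 3)

"if", 14 times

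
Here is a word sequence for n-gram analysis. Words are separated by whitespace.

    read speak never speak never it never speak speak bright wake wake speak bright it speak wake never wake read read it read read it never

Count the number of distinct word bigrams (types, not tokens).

26 tokens → 25 bigram windows in total.
Repeated bigrams (each contributes count−1 duplicates):
  it never: 2
  never speak: 2
  read it: 2
  read read: 2
  speak bright: 2
  speak never: 2
6 duplicate windows → 25 − 6 = 19 distinct.

19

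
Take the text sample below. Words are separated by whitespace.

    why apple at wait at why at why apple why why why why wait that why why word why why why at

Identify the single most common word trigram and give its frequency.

"why why why", 3 times

Trigram frequencies (highest first):
  why why why: 3
  why apple at: 1
  apple at wait: 1
  at wait at: 1
  wait at why: 1
  at why at: 1
  … (12 more, each ≤ 1)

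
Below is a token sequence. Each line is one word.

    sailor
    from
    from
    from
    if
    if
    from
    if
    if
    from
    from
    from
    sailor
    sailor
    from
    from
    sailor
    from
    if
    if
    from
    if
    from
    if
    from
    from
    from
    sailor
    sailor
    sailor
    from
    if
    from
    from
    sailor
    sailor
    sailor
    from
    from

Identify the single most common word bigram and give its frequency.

"from from", 9 times

Bigram frequencies (highest first):
  from from: 9
  from if: 6
  if from: 6
  sailor from: 5
  sailor sailor: 5
  from sailor: 4
  … (1 more, each ≤ 3)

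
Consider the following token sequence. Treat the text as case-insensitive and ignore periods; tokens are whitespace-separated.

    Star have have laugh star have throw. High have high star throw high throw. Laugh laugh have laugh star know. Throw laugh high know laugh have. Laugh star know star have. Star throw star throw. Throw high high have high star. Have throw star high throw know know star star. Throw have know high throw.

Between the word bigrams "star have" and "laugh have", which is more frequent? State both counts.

"star have" (4 vs 2)

"star have": 4 occurrences
"laugh have": 2 occurrences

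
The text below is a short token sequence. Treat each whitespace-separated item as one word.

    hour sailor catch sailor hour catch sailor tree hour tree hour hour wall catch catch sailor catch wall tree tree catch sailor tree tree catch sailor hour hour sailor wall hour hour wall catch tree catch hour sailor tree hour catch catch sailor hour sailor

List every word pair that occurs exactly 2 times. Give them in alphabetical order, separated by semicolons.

catch catch; hour catch; hour wall; sailor catch; tree tree; wall catch

Bigram counts meeting the condition (exactly 2 times):
  catch catch: 2
  hour catch: 2
  hour wall: 2
  sailor catch: 2
  tree tree: 2
  wall catch: 2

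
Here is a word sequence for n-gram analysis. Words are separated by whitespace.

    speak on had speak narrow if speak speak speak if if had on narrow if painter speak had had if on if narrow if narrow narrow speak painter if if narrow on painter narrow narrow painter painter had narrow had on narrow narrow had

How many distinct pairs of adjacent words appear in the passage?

32

44 tokens → 43 bigram windows in total.
Repeated bigrams (each contributes count−1 duplicates):
  if narrow: 3
  narrow if: 3
  narrow narrow: 3
  had on: 2
  if if: 2
  narrow had: 2
  on narrow: 2
  speak speak: 2
11 duplicate windows → 43 − 11 = 32 distinct.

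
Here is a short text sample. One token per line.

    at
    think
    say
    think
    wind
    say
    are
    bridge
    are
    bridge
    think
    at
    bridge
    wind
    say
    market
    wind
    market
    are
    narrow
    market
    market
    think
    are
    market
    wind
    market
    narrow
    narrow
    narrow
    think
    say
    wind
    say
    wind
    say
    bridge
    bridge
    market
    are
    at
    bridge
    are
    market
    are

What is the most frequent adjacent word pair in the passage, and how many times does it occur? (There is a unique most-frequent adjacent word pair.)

Bigram frequencies (highest first):
  wind say: 4
  market are: 3
  think say: 2
  are bridge: 2
  bridge are: 2
  at bridge: 2
  … (24 more, each ≤ 2)

"wind say", 4 times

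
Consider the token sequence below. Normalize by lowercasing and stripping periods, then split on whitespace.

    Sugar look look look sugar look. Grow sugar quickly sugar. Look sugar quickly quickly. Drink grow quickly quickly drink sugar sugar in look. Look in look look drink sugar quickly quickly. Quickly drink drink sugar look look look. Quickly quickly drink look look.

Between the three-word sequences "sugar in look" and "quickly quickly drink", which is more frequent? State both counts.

"quickly quickly drink" (4 vs 1)

"sugar in look": 1 occurrence
"quickly quickly drink": 4 occurrences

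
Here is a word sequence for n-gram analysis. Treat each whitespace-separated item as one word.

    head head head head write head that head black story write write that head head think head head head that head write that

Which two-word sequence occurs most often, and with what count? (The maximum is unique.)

Bigram frequencies (highest first):
  head head: 6
  that head: 3
  head write: 2
  head that: 2
  write that: 2
  write head: 1
  … (6 more, each ≤ 1)

"head head", 6 times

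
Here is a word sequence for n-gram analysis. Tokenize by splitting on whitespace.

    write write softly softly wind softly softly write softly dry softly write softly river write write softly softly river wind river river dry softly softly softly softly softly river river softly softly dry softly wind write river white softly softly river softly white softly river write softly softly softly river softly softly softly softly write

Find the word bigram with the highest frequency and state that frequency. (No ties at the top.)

"softly softly", 14 times

Bigram frequencies (highest first):
  softly softly: 14
  softly river: 6
  write softly: 5
  softly write: 3
  dry softly: 3
  river softly: 3
  … (14 more, each ≤ 2)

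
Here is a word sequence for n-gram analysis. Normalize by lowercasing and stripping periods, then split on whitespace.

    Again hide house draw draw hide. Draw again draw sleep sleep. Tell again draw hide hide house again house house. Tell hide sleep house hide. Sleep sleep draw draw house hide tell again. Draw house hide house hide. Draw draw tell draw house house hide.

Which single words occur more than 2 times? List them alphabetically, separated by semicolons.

Unigram counts meeting the condition (more than 2 times):
  again: 5
  draw: 11
  hide: 10
  house: 10
  sleep: 5
  tell: 4

again; draw; hide; house; sleep; tell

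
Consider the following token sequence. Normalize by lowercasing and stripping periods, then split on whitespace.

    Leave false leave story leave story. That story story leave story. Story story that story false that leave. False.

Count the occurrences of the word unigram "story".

Scanning the 19 tokens for "story":
  position 4: story
  position 6: story
  position 8: story
  position 9: story
  position 11: story
  position 12: story
  position 13: story
  position 15: story

8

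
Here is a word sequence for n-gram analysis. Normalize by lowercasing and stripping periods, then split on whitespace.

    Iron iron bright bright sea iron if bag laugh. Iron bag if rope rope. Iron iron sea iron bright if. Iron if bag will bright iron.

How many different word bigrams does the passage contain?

26 tokens → 25 bigram windows in total.
Repeated bigrams (each contributes count−1 duplicates):
  if bag: 2
  iron bright: 2
  iron if: 2
  iron iron: 2
  sea iron: 2
5 duplicate windows → 25 − 5 = 20 distinct.

20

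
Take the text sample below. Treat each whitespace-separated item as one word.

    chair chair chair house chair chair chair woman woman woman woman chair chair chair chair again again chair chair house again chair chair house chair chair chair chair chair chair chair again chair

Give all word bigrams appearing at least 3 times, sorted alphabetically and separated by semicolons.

Bigram counts meeting the condition (at least 3 times):
  again chair: 3
  chair chair: 15
  chair house: 3
  woman woman: 3

again chair; chair chair; chair house; woman woman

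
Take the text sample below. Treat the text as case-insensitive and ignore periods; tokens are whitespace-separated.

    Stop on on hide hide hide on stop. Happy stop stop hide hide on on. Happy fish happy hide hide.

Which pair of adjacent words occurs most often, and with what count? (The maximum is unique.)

Bigram frequencies (highest first):
  hide hide: 4
  on on: 2
  hide on: 2
  stop on: 1
  on hide: 1
  on stop: 1
  … (8 more, each ≤ 1)

"hide hide", 4 times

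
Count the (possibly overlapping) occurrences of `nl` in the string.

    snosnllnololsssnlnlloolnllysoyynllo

Sliding a length-2 window over the 35 characters (34 positions):
  position 5–6: nl
  position 16–17: nl
  position 18–19: nl
  position 24–25: nl
  position 32–33: nl

5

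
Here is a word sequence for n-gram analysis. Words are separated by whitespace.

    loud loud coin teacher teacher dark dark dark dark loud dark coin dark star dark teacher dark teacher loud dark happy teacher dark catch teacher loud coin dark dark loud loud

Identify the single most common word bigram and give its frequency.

"dark dark", 4 times

Bigram frequencies (highest first):
  dark dark: 4
  teacher dark: 3
  loud loud: 2
  loud coin: 2
  dark loud: 2
  loud dark: 2
  … (12 more, each ≤ 2)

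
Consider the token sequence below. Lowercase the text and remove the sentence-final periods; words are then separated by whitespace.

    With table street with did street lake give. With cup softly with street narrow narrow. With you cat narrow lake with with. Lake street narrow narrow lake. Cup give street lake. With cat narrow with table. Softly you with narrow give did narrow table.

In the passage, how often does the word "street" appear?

5

Scanning the 44 tokens for "street":
  position 3: street
  position 6: street
  position 13: street
  position 24: street
  position 30: street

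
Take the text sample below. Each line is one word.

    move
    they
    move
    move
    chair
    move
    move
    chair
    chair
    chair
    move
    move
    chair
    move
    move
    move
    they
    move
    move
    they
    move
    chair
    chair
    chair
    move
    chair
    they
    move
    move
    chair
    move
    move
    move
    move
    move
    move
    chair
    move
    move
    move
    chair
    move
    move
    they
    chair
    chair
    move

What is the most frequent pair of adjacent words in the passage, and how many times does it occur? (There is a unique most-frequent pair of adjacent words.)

Bigram frequencies (highest first):
  move move: 15
  move chair: 8
  chair move: 8
  chair chair: 5
  move they: 4
  they move: 4
  … (2 more, each ≤ 1)

"move move", 15 times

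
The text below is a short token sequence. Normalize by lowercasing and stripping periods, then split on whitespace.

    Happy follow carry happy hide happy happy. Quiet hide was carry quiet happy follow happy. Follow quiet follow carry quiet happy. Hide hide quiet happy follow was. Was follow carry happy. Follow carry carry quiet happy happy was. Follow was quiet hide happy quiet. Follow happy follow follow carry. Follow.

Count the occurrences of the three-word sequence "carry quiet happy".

Scanning the 48 overlapping trigram windows for "carry quiet happy":
  position 11–13: carry quiet happy
  position 19–21: carry quiet happy
  position 34–36: carry quiet happy

3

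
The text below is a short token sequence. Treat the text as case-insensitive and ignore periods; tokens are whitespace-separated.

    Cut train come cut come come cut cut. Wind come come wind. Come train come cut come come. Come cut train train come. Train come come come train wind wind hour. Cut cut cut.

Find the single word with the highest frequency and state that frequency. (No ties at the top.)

"come", 14 times

Unigram frequencies (highest first):
  come: 14
  cut: 9
  train: 6
  wind: 4
  hour: 1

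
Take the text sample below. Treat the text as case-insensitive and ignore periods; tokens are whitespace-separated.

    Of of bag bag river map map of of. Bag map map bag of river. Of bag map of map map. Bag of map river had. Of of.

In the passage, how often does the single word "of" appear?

Scanning the 28 tokens for "of":
  position 1: of
  position 2: of
  position 8: of
  position 9: of
  position 14: of
  position 16: of
  position 19: of
  position 23: of
  position 27: of
  position 28: of

10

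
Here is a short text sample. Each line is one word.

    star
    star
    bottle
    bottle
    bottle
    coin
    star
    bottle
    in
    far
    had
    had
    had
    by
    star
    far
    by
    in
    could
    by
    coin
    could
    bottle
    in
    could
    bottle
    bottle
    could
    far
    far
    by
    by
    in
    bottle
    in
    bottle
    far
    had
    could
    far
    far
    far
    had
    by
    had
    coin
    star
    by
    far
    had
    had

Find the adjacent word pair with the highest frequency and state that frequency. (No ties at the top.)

Bigram frequencies (highest first):
  far had: 4
  bottle bottle: 3
  bottle in: 3
  had had: 3
  far far: 3
  star bottle: 2
  … (24 more, each ≤ 2)

"far had", 4 times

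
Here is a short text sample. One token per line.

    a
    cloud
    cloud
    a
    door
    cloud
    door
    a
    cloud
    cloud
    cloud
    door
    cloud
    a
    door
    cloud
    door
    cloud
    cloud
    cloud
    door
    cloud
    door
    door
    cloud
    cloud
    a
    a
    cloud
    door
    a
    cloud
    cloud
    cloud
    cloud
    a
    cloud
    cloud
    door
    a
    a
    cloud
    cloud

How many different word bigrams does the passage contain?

43 tokens → 42 bigram windows in total.
Repeated bigrams (each contributes count−1 duplicates):
  cloud cloud: 11
  cloud door: 7
  a cloud: 6
  door cloud: 6
  cloud a: 4
  door a: 3
  a a: 2
  a door: 2
33 duplicate windows → 42 − 33 = 9 distinct.

9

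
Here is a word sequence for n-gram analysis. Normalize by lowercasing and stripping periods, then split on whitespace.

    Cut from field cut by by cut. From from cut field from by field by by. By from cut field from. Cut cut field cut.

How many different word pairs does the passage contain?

15

25 tokens → 24 bigram windows in total.
Repeated bigrams (each contributes count−1 duplicates):
  by by: 3
  cut field: 3
  from cut: 3
  cut from: 2
  field cut: 2
  field from: 2
9 duplicate windows → 24 − 9 = 15 distinct.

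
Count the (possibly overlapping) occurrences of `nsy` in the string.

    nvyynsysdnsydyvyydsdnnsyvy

Sliding a length-3 window over the 26 characters (24 positions):
  position 5–7: nsy
  position 10–12: nsy
  position 22–24: nsy

3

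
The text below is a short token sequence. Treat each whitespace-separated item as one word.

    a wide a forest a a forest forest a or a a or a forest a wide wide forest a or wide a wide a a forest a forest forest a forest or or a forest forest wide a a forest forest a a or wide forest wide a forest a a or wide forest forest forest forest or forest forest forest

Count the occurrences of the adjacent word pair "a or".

Scanning the 61 overlapping bigram windows for "a or":
  position 9–10: a or
  position 12–13: a or
  position 20–21: a or
  position 44–45: a or
  position 52–53: a or

5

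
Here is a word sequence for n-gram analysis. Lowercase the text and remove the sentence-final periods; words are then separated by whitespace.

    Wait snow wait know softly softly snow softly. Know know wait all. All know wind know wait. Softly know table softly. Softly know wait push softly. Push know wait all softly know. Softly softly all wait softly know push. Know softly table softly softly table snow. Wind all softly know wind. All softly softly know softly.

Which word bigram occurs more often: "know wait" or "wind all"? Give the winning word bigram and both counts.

"know wait": 4 occurrences
"wind all": 2 occurrences

"know wait" (4 vs 2)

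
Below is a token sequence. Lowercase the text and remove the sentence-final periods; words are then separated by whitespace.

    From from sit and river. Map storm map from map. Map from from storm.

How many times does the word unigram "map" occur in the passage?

4

Scanning the 14 tokens for "map":
  position 6: map
  position 8: map
  position 10: map
  position 11: map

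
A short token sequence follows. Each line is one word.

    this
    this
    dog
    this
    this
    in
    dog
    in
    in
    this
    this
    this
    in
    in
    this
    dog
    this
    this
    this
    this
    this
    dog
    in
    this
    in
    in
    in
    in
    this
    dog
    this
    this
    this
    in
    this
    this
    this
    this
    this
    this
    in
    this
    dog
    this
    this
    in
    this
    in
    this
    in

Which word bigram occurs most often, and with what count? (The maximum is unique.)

"this this", 16 times

Bigram frequencies (highest first):
  this this: 16
  this in: 8
  in this: 8
  this dog: 5
  in in: 5
  dog this: 4
  … (2 more, each ≤ 2)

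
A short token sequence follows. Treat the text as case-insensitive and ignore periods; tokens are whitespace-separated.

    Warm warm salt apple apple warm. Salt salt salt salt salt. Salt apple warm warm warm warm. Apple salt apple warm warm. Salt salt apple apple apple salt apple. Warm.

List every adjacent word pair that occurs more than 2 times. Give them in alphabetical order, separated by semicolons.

Bigram counts meeting the condition (more than 2 times):
  apple apple: 3
  apple warm: 4
  salt apple: 5
  salt salt: 6
  warm salt: 3
  warm warm: 5

apple apple; apple warm; salt apple; salt salt; warm salt; warm warm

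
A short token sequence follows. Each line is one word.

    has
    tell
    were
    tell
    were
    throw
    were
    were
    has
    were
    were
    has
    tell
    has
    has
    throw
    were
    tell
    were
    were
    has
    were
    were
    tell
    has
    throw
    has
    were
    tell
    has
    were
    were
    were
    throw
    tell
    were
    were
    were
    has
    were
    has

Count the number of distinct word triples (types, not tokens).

41 tokens → 39 trigram windows in total.
Repeated trigrams (each contributes count−1 duplicates):
  were were has: 4
  has were were: 3
  were has were: 3
  tell were were: 2
  were tell has: 2
  were tell were: 2
  were were were: 2
11 duplicate windows → 39 − 11 = 28 distinct.

28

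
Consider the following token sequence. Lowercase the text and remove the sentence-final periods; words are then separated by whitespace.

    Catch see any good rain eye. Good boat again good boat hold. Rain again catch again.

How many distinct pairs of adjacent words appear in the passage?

14

16 tokens → 15 bigram windows in total.
Repeated bigrams (each contributes count−1 duplicates):
  good boat: 2
1 duplicate windows → 15 − 1 = 14 distinct.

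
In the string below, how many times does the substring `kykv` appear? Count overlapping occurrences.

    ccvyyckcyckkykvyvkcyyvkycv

Sliding a length-4 window over the 26 characters (23 positions):
  position 12–15: kykv

1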